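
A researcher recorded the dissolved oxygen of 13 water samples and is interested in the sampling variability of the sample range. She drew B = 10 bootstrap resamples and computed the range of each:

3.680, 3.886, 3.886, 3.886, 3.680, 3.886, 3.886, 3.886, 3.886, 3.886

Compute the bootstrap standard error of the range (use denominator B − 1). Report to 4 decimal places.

SE* = 0.0869

Bootstrap SE is the standard deviation of the 10 replicate ranges.
Mean of replicates: (3.680 + 3.886 + 3.886 + 3.886 + 3.680 + 3.886 + 3.886 + 3.886 + 3.886 + 3.886) / 10 = 38.448000 / 10 = 3.844800
Sum of squared deviations: (−0.164800)² + (+0.041200)² + (+0.041200)² + (+0.041200)² + (−0.164800)² + (+0.041200)² + (+0.041200)² + (+0.041200)² + (+0.041200)² + (+0.041200)² = 0.067898
Variance = 0.067898 / 9 = 0.007544
SE* = √0.007544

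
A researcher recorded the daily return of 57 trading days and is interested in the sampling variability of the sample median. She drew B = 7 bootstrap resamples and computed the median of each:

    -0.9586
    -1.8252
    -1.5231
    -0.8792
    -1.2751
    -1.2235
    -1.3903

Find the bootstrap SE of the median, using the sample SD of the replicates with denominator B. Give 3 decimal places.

SE* = 0.301

Bootstrap SE is the standard deviation of the 7 replicate medians.
Mean of replicates: ((-0.9586) + (-1.8252) + (-1.5231) + (-0.8792) + (-1.2751) + (-1.2235) + (-1.3903)) / 7 = -9.07500 / 7 = -1.29643
Sum of squared deviations: (+0.33783)² + (−0.52877)² + (−0.22667)² + (+0.41723)² + (+0.02133)² + (+0.07293)² + (−0.09387)² = 0.63377
Variance = 0.63377 / 7 = 0.09054
SE* = √0.09054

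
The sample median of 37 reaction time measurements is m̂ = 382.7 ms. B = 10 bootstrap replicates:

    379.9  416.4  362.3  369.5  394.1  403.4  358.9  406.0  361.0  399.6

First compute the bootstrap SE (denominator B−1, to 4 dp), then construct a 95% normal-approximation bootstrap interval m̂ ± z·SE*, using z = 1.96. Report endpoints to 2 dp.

Mean of replicates = 385.1100; sum of squared deviations = 4100.1290; SE* = √(4100.1290/9) = 21.3441
Margin = 1.96 × 21.3441 = 41.834
Interval: 382.7 ± 41.834

(340.87, 424.53)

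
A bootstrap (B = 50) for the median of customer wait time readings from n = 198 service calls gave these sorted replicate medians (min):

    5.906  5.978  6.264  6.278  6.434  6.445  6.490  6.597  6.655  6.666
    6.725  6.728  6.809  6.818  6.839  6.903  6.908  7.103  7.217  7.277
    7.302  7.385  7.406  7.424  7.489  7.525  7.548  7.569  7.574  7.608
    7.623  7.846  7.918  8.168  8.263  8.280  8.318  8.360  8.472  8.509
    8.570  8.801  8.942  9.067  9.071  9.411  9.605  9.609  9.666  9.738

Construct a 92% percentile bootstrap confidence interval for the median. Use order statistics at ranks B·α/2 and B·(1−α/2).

(5.978, 9.609)

α = 0.08; lower rank = 50 × 0.040 = 2; upper rank = 50 × 0.960 = 48.
The 2nd smallest replicate is 5.978; the 48th is 9.609.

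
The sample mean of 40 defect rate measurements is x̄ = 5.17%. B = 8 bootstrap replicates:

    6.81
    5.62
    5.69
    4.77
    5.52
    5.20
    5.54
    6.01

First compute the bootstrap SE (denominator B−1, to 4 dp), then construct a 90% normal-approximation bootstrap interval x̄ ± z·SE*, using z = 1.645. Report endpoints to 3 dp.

(4.190, 6.150)

Mean of replicates = 5.6450; sum of squared deviations = 2.4834; SE* = √(2.4834/7) = 0.5956
Margin = 1.645 × 0.5956 = 0.9798
Interval: 5.17 ± 0.9798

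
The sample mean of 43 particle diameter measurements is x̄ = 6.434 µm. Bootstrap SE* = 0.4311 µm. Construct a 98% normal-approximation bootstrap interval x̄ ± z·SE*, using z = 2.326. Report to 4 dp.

(5.4313, 7.4367)

Margin = 2.326 × 0.4311 = 1.00274
Interval: 6.434 ± 1.00274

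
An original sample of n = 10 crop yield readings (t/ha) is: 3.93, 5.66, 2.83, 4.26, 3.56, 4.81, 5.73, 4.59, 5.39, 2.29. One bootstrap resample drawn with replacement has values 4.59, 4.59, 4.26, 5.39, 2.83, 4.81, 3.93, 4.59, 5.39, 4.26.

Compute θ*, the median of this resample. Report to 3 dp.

θ* = 4.590

Sorted: 2.83, 3.93, 4.26, 4.26, 4.59, 4.59, 4.59, 4.81, 5.39, 5.39
Median = average of the two middle values = 4.590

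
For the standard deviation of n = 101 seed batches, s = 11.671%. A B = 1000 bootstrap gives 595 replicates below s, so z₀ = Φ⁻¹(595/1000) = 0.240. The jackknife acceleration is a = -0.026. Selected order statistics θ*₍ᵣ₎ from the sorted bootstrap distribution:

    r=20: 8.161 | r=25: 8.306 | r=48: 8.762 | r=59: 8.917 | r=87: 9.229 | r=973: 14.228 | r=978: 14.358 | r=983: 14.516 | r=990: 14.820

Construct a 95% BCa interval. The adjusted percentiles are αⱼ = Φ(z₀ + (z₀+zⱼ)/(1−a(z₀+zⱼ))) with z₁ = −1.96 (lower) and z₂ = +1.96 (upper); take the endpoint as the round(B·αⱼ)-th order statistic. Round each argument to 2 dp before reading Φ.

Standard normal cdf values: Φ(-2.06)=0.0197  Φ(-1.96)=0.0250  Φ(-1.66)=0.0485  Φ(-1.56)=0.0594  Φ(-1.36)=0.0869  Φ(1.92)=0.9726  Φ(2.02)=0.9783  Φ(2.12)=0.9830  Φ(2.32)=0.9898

Lower: z₀ + z₁ = 0.240 + (-1.960) = -1.720; 1 − a(z₀+z₁) = 1 − (-0.026)(-1.720) = 0.9553; argument = 0.240 + (-1.720)/0.9553 = -1.5605 → -1.56.
α₁ = Φ(-1.56) = 0.0594; rank = round(1000 × 0.0594) = 59; θ*₍59₎ = 8.917.
Upper: z₀ + z₂ = 2.200; 1 − a(z₀+z₂) = 1.0572; argument = 2.3210 → 2.32; α₂ = 0.9898; rank = 990; θ*₍990₎ = 14.820.

(8.917, 14.820)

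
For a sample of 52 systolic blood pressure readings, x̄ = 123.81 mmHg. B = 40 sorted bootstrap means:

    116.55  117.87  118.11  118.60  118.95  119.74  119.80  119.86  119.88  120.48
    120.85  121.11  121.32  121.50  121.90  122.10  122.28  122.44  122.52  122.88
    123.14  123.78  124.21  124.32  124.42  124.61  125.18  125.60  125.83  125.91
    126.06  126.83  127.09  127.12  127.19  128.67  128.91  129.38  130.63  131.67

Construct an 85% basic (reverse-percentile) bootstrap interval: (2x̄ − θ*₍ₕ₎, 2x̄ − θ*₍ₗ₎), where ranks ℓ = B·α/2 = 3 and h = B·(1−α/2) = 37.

Percentile endpoints at ranks 3 and 37: θ*₍3₎ = 118.11, θ*₍37₎ = 128.91.
Basic interval reflects these around x̄:
  lower = 2 × 123.81 − 128.91 = 118.71
  upper = 2 × 123.81 − 118.11 = 129.51

(118.71, 129.51)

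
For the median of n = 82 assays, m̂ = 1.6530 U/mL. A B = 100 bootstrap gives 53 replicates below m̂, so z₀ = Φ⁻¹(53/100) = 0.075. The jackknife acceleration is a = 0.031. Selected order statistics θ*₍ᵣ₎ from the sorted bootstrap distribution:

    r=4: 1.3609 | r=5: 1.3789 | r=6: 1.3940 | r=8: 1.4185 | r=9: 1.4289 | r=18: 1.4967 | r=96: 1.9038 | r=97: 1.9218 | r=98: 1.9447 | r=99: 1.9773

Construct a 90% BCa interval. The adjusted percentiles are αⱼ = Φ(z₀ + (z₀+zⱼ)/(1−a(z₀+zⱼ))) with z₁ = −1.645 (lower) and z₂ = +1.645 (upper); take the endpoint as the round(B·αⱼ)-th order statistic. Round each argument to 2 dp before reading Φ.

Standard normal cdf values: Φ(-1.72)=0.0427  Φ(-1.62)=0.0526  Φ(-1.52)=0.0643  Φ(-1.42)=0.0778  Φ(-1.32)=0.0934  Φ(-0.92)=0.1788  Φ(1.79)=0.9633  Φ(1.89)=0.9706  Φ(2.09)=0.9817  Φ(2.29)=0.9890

Lower: z₀ + z₁ = 0.075 + (-1.645) = -1.570; 1 − a(z₀+z₁) = 1 − (0.031)(-1.570) = 1.0487; argument = 0.075 + (-1.570)/1.0487 = -1.4221 → -1.42.
α₁ = Φ(-1.42) = 0.0778; rank = round(100 × 0.0778) = 8; θ*₍8₎ = 1.4185.
Upper: z₀ + z₂ = 1.720; 1 − a(z₀+z₂) = 0.9467; argument = 1.8919 → 1.89; α₂ = 0.9706; rank = 97; θ*₍97₎ = 1.9218.

(1.4185, 1.9218)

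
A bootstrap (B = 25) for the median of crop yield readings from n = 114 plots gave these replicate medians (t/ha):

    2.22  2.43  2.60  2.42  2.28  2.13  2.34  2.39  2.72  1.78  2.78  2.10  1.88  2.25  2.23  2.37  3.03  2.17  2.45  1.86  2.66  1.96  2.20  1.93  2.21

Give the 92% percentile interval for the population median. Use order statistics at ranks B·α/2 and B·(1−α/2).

Sorted replicates: 1.78, 1.86, 1.88, 1.93, 1.96, 2.10, 2.13, 2.17, 2.20, 2.21, 2.22, 2.23, 2.25, 2.28, 2.34, 2.37, 2.39, 2.42, 2.43, 2.45, 2.60, 2.66, 2.72, 2.78, 3.03
α = 0.08; lower rank = 25 × 0.040 = 1; upper rank = 25 × 0.960 = 24.
The 1st smallest replicate is 1.78; the 24th is 2.78.

(1.78, 2.78)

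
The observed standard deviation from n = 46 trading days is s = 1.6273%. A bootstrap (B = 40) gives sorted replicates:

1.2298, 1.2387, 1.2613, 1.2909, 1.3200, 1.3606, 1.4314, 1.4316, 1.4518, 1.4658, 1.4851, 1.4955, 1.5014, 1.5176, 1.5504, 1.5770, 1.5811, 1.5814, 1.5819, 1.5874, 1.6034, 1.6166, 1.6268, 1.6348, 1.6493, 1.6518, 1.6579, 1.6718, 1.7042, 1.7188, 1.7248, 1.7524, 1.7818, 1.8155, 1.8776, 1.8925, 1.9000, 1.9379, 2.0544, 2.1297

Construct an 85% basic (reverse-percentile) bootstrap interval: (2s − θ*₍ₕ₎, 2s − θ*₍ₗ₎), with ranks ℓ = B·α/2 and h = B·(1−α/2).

Percentile endpoints at ranks 3 and 37: θ*₍3₎ = 1.2613, θ*₍37₎ = 1.9000.
Basic interval reflects these around s:
  lower = 2 × 1.6273 − 1.9000 = 1.3546
  upper = 2 × 1.6273 − 1.2613 = 1.9933

(1.3546, 1.9933)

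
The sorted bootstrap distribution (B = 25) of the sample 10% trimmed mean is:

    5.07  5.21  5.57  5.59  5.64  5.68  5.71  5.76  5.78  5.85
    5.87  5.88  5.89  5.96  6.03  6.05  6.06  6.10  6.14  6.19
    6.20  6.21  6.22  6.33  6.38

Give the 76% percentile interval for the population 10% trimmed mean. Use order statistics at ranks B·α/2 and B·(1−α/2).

(5.57, 6.21)

α = 0.24; lower rank = 25 × 0.120 = 3; upper rank = 25 × 0.880 = 22.
The 3rd smallest replicate is 5.57; the 22nd is 6.21.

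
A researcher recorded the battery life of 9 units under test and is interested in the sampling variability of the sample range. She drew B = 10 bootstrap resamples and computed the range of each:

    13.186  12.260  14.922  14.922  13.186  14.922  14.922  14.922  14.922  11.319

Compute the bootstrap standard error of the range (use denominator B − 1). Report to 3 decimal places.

Bootstrap SE is the standard deviation of the 10 replicate ranges.
Mean of replicates: (13.186 + 12.260 + 14.922 + 14.922 + 13.186 + 14.922 + 14.922 + 14.922 + 14.922 + 11.319) / 10 = 139.4830 / 10 = 13.9483
Sum of squared deviations: (−0.7623)² + (−1.6883)² + (+0.9737)² + (+0.9737)² + (−0.7623)² + (+0.9737)² + (+0.9737)² + (+0.9737)² + (+0.9737)² + (−2.6293)² = 16.6143
Variance = 16.6143 / 9 = 1.8460
SE* = √1.8460

SE* = 1.359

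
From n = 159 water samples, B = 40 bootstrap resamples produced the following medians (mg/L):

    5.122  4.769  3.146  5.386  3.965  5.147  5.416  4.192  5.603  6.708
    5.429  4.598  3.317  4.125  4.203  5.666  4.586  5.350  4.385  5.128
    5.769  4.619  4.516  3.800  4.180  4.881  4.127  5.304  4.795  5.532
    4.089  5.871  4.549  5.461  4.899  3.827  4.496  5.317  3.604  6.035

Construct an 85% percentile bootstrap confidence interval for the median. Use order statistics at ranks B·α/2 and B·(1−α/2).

(3.604, 5.769)

Sorted replicates: 3.146, 3.317, 3.604, 3.800, 3.827, 3.965, 4.089, 4.125, 4.127, 4.180, 4.192, 4.203, 4.385, 4.496, 4.516, 4.549, 4.586, 4.598, 4.619, 4.769, 4.795, 4.881, 4.899, 5.122, 5.128, 5.147, 5.304, 5.317, 5.350, 5.386, 5.416, 5.429, 5.461, 5.532, 5.603, 5.666, 5.769, 5.871, 6.035, 6.708
α = 0.15; lower rank = 40 × 0.075 = 3; upper rank = 40 × 0.925 = 37.
The 3rd smallest replicate is 3.604; the 37th is 5.769.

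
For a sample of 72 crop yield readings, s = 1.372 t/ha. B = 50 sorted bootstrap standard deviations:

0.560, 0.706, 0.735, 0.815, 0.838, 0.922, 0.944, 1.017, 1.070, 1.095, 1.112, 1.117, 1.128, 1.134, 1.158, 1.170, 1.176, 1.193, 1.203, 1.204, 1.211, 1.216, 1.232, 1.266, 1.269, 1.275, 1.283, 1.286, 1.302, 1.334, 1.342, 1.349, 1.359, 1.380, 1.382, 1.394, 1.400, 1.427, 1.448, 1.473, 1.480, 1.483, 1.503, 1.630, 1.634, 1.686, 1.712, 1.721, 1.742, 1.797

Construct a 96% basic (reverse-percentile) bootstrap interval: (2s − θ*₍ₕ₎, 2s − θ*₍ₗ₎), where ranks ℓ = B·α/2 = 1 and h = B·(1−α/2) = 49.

Percentile endpoints at ranks 1 and 49: θ*₍1₎ = 0.560, θ*₍49₎ = 1.742.
Basic interval reflects these around s:
  lower = 2 × 1.372 − 1.742 = 1.002
  upper = 2 × 1.372 − 0.560 = 2.184

(1.002, 2.184)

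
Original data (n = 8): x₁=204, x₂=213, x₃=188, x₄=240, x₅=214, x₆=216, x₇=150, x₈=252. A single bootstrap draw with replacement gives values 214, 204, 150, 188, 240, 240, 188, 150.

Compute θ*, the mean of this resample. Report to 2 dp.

θ* = 196.75

Mean = (214 + 204 + 150 + 188 + 240 + 240 + 188 + 150) / 8 = 1574.0 / 8 = 196.75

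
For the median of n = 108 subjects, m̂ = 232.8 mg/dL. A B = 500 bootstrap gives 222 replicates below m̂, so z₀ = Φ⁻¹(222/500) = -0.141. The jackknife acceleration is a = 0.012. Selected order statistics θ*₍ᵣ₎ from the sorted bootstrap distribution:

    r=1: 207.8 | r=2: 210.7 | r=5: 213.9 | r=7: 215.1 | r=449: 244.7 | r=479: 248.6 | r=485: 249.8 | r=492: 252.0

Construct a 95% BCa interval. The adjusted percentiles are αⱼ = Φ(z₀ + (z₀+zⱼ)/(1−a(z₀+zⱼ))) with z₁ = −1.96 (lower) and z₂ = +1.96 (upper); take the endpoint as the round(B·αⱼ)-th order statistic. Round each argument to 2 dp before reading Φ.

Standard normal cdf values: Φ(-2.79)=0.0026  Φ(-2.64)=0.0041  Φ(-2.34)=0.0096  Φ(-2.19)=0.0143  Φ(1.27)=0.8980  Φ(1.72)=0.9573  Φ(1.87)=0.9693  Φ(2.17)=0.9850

(215.1, 248.6)

Lower: z₀ + z₁ = -0.141 + (-1.960) = -2.101; 1 − a(z₀+z₁) = 1 − (0.012)(-2.101) = 1.0252; argument = -0.141 + (-2.101)/1.0252 = -2.1903 → -2.19.
α₁ = Φ(-2.19) = 0.0143; rank = round(500 × 0.0143) = 7; θ*₍7₎ = 215.1.
Upper: z₀ + z₂ = 1.819; 1 − a(z₀+z₂) = 0.9782; argument = 1.7186 → 1.72; α₂ = 0.9573; rank = 479; θ*₍479₎ = 248.6.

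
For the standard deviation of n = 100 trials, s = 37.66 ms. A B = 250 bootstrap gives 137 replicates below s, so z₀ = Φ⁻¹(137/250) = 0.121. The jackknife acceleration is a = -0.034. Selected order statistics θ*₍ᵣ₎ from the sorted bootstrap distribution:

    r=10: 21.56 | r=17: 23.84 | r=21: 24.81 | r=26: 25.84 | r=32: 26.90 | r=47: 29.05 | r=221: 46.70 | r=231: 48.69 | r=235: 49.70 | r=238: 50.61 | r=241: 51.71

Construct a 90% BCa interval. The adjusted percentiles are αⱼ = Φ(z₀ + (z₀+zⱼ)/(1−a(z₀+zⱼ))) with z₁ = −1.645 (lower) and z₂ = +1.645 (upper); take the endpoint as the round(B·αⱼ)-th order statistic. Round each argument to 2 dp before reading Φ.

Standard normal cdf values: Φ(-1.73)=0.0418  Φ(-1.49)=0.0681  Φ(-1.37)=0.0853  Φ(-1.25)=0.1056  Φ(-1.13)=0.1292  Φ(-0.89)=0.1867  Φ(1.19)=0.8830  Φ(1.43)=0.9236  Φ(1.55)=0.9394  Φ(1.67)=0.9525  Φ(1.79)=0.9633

Lower: z₀ + z₁ = 0.121 + (-1.645) = -1.524; 1 − a(z₀+z₁) = 1 − (-0.034)(-1.524) = 0.9482; argument = 0.121 + (-1.524)/0.9482 = -1.4863 → -1.49.
α₁ = Φ(-1.49) = 0.0681; rank = round(250 × 0.0681) = 17; θ*₍17₎ = 23.84.
Upper: z₀ + z₂ = 1.766; 1 − a(z₀+z₂) = 1.0600; argument = 1.7870 → 1.79; α₂ = 0.9633; rank = 241; θ*₍241₎ = 51.71.

(23.84, 51.71)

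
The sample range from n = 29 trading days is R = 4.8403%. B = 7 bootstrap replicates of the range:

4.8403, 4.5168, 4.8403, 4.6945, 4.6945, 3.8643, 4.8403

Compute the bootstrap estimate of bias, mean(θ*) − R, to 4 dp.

mean(θ*) = (4.8403 + 4.5168 + 4.8403 + 4.6945 + 4.6945 + 3.8643 + 4.8403) / 7 = 4.61300
bias = 4.61300 − 4.8403

bias = −0.2273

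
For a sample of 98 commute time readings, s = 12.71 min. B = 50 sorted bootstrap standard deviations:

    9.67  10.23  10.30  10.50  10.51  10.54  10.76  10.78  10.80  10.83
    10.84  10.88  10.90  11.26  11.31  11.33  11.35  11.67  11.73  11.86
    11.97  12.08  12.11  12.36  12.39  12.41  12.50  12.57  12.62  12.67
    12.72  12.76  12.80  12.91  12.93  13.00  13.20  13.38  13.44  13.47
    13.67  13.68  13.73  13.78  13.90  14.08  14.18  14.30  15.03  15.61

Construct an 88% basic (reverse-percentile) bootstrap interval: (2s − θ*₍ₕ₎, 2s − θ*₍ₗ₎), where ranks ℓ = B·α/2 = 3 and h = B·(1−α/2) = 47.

Percentile endpoints at ranks 3 and 47: θ*₍3₎ = 10.30, θ*₍47₎ = 14.18.
Basic interval reflects these around s:
  lower = 2 × 12.71 − 14.18 = 11.24
  upper = 2 × 12.71 − 10.30 = 15.12

(11.24, 15.12)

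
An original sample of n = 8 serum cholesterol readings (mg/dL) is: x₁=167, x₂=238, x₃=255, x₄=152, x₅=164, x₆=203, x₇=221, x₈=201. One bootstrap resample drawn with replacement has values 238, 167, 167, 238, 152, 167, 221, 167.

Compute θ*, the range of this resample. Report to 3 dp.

Range = 238 − 152 = 86.000

θ* = 86.000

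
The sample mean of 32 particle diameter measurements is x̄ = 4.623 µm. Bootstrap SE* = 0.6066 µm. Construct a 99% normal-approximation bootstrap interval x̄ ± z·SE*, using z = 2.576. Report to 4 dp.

Margin = 2.576 × 0.6066 = 1.56260
Interval: 4.623 ± 1.56260

(3.0604, 6.1856)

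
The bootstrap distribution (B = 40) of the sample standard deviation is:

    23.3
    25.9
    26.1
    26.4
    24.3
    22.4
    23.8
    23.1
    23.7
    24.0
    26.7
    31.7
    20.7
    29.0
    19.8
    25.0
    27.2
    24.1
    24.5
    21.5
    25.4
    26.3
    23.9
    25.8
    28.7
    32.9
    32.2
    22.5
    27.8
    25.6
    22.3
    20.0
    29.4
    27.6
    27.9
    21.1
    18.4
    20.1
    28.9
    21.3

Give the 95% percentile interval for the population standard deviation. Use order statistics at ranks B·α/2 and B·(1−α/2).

Sorted replicates: 18.4, 19.8, 20.0, 20.1, 20.7, 21.1, 21.3, 21.5, 22.3, 22.4, 22.5, 23.1, 23.3, 23.7, 23.8, 23.9, 24.0, 24.1, 24.3, 24.5, 25.0, 25.4, 25.6, 25.8, 25.9, 26.1, 26.3, 26.4, 26.7, 27.2, 27.6, 27.8, 27.9, 28.7, 28.9, 29.0, 29.4, 31.7, 32.2, 32.9
α = 0.05; lower rank = 40 × 0.025 = 1; upper rank = 40 × 0.975 = 39.
The 1st smallest replicate is 18.4; the 39th is 32.2.

(18.4, 32.2)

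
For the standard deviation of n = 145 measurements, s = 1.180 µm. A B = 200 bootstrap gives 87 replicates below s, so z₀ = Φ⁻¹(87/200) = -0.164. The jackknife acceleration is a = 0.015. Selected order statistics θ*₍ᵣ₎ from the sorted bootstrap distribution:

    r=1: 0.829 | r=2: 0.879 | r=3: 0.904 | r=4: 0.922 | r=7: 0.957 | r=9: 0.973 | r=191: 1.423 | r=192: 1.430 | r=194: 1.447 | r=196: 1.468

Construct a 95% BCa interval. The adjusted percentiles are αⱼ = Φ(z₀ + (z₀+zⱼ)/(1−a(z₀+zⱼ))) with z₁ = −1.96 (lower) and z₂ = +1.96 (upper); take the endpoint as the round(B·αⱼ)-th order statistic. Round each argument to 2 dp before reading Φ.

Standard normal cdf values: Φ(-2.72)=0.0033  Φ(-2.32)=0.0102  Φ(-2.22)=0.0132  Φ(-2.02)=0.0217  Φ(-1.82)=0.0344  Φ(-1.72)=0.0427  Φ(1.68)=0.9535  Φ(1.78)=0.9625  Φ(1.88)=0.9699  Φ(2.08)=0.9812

(0.904, 1.423)

Lower: z₀ + z₁ = -0.164 + (-1.960) = -2.124; 1 − a(z₀+z₁) = 1 − (0.015)(-2.124) = 1.0319; argument = -0.164 + (-2.124)/1.0319 = -2.2224 → -2.22.
α₁ = Φ(-2.22) = 0.0132; rank = round(200 × 0.0132) = 3; θ*₍3₎ = 0.904.
Upper: z₀ + z₂ = 1.796; 1 − a(z₀+z₂) = 0.9731; argument = 1.6817 → 1.68; α₂ = 0.9535; rank = 191; θ*₍191₎ = 1.423.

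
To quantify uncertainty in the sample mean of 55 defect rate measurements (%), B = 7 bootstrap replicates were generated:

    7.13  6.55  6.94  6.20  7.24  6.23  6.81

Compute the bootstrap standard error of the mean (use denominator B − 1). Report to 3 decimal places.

Bootstrap SE is the standard deviation of the 7 replicate means.
Mean of replicates: (7.13 + 6.55 + 6.94 + 6.20 + 7.24 + 6.23 + 6.81) / 7 = 47.1000 / 7 = 6.7286
Sum of squared deviations: (+0.4014)² + (−0.1786)² + (+0.2114)² + (−0.5286)² + (+0.5114)² + (−0.4986)² + (+0.0814)² = 1.0339
Variance = 1.0339 / 6 = 0.1723
SE* = √0.1723

SE* = 0.415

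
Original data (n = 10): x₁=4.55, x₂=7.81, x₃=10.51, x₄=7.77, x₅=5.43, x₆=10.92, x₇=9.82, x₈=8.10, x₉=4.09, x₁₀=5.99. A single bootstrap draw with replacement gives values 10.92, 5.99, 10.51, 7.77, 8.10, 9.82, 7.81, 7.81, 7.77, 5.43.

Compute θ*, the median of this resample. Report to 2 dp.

Sorted: 5.43, 5.99, 7.77, 7.77, 7.81, 7.81, 8.10, 9.82, 10.51, 10.92
Median = average of the two middle values = 7.81

θ* = 7.81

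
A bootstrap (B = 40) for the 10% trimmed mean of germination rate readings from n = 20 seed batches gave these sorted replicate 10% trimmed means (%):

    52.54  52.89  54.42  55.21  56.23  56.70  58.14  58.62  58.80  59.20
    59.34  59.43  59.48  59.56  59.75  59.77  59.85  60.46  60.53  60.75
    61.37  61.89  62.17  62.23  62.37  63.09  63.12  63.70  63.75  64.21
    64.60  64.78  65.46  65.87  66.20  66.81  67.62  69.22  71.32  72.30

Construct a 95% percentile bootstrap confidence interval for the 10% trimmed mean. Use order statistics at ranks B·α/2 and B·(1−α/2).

α = 0.05; lower rank = 40 × 0.025 = 1; upper rank = 40 × 0.975 = 39.
The 1st smallest replicate is 52.54; the 39th is 71.32.

(52.54, 71.32)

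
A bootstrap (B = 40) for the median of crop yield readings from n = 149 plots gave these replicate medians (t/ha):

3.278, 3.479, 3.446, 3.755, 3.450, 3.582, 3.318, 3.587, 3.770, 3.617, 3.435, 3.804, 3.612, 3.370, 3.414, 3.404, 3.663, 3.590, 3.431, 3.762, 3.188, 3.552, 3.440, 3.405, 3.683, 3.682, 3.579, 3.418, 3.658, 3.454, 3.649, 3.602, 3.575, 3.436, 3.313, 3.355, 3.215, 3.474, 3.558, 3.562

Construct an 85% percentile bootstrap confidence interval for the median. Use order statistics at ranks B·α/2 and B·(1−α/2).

Sorted replicates: 3.188, 3.215, 3.278, 3.313, 3.318, 3.355, 3.370, 3.404, 3.405, 3.414, 3.418, 3.431, 3.435, 3.436, 3.440, 3.446, 3.450, 3.454, 3.474, 3.479, 3.552, 3.558, 3.562, 3.575, 3.579, 3.582, 3.587, 3.590, 3.602, 3.612, 3.617, 3.649, 3.658, 3.663, 3.682, 3.683, 3.755, 3.762, 3.770, 3.804
α = 0.15; lower rank = 40 × 0.075 = 3; upper rank = 40 × 0.925 = 37.
The 3rd smallest replicate is 3.278; the 37th is 3.755.

(3.278, 3.755)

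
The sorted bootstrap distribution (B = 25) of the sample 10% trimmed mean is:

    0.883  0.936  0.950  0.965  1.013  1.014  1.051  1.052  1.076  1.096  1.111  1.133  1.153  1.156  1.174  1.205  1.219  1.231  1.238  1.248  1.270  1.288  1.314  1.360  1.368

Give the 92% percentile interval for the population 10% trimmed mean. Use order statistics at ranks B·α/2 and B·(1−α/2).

(0.883, 1.360)

α = 0.08; lower rank = 25 × 0.040 = 1; upper rank = 25 × 0.960 = 24.
The 1st smallest replicate is 0.883; the 24th is 1.360.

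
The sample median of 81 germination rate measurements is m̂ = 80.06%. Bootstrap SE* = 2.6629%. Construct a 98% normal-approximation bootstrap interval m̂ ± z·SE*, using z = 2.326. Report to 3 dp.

Margin = 2.326 × 2.6629 = 6.1939
Interval: 80.06 ± 6.1939

(73.866, 86.254)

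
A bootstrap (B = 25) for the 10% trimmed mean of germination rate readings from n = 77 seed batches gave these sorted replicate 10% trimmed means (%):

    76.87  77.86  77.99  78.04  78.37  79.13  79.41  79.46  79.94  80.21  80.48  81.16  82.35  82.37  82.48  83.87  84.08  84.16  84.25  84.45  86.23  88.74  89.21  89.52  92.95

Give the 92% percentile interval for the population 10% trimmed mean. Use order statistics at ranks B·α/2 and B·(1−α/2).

α = 0.08; lower rank = 25 × 0.040 = 1; upper rank = 25 × 0.960 = 24.
The 1st smallest replicate is 76.87; the 24th is 89.52.

(76.87, 89.52)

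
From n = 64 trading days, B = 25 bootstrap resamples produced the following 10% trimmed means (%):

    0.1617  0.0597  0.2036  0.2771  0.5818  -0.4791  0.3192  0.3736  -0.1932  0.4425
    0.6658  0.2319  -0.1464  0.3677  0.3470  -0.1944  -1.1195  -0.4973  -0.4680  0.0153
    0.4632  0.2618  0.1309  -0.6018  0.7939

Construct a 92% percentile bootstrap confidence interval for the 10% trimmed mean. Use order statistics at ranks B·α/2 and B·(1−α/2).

Sorted replicates: -1.1195, -0.6018, -0.4973, -0.4791, -0.4680, -0.1944, -0.1932, -0.1464, 0.0153, 0.0597, 0.1309, 0.1617, 0.2036, 0.2319, 0.2618, 0.2771, 0.3192, 0.3470, 0.3677, 0.3736, 0.4425, 0.4632, 0.5818, 0.6658, 0.7939
α = 0.08; lower rank = 25 × 0.040 = 1; upper rank = 25 × 0.960 = 24.
The 1st smallest replicate is -1.1195; the 24th is 0.6658.

(-1.1195, 0.6658)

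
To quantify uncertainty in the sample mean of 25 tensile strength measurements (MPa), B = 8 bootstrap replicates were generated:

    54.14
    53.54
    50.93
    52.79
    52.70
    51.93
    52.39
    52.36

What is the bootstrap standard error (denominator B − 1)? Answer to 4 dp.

Bootstrap SE is the standard deviation of the 8 replicate means.
Mean of replicates: (54.14 + 53.54 + 50.93 + 52.79 + 52.70 + 51.93 + 52.39 + 52.36) / 8 = 420.78000 / 8 = 52.59750
Sum of squared deviations: (+1.54250)² + (+0.94250)² + (−1.66750)² + (+0.19250)² + (+0.10250)² + (−0.66750)² + (−0.20750)² + (−0.23750)² = 6.64075
Variance = 6.64075 / 7 = 0.94868
SE* = √0.94868

SE* = 0.9740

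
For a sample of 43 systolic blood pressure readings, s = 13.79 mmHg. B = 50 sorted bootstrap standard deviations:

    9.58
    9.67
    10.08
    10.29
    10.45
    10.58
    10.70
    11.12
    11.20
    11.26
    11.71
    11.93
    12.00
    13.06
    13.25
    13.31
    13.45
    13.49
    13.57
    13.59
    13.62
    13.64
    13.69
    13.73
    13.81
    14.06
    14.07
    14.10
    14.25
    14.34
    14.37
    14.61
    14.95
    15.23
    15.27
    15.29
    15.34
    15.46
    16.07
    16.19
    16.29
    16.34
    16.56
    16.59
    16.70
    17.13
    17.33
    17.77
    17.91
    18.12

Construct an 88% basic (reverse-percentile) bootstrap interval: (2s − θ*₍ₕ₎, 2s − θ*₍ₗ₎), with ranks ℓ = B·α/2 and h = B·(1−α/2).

(10.25, 17.50)

Percentile endpoints at ranks 3 and 47: θ*₍3₎ = 10.08, θ*₍47₎ = 17.33.
Basic interval reflects these around s:
  lower = 2 × 13.79 − 17.33 = 10.25
  upper = 2 × 13.79 − 10.08 = 17.50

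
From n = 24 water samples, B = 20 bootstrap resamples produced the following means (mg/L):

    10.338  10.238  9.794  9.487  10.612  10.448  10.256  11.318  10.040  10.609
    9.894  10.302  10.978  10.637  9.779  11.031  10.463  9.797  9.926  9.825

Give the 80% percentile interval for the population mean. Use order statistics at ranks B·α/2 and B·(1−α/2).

(9.779, 10.978)

Sorted replicates: 9.487, 9.779, 9.794, 9.797, 9.825, 9.894, 9.926, 10.040, 10.238, 10.256, 10.302, 10.338, 10.448, 10.463, 10.609, 10.612, 10.637, 10.978, 11.031, 11.318
α = 0.20; lower rank = 20 × 0.100 = 2; upper rank = 20 × 0.900 = 18.
The 2nd smallest replicate is 9.779; the 18th is 10.978.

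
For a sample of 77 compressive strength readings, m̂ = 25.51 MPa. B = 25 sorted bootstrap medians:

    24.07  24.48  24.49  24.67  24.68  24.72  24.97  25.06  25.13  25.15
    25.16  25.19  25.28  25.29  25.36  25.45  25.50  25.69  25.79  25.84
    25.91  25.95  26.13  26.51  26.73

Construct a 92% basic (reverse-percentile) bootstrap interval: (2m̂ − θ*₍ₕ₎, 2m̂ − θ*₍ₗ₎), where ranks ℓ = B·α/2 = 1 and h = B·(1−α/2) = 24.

Percentile endpoints at ranks 1 and 24: θ*₍1₎ = 24.07, θ*₍24₎ = 26.51.
Basic interval reflects these around m̂:
  lower = 2 × 25.51 − 26.51 = 24.51
  upper = 2 × 25.51 − 24.07 = 26.95

(24.51, 26.95)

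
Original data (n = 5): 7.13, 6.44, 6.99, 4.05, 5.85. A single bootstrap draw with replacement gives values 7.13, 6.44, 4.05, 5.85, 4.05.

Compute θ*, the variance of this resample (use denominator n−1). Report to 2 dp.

Mean = 5.5040; sum of squared deviations = 7.8679
s² = 7.8679 / 4 = 1.9670

θ* = 1.97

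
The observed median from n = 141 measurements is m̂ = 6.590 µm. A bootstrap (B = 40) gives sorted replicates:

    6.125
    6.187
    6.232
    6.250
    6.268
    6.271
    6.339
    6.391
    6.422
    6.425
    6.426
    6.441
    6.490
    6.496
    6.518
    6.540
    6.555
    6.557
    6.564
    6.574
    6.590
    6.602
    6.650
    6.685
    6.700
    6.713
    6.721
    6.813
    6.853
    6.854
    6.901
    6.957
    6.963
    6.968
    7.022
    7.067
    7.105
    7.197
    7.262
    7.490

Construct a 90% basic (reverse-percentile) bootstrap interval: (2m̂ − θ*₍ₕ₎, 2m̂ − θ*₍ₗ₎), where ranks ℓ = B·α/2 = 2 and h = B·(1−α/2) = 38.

Percentile endpoints at ranks 2 and 38: θ*₍2₎ = 6.187, θ*₍38₎ = 7.197.
Basic interval reflects these around m̂:
  lower = 2 × 6.590 − 7.197 = 5.983
  upper = 2 × 6.590 − 6.187 = 6.993

(5.983, 6.993)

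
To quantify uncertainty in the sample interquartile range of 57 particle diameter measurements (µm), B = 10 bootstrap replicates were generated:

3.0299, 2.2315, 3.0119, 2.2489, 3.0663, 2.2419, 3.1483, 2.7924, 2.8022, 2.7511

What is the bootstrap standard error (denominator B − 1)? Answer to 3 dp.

Bootstrap SE is the standard deviation of the 10 replicate interquartile ranges.
Mean of replicates: (3.0299 + 2.2315 + 3.0119 + 2.2489 + 3.0663 + 2.2419 + 3.1483 + 2.7924 + 2.8022 + 2.7511) / 10 = 27.32440 / 10 = 2.73244
Sum of squared deviations: (+0.29746)² + (−0.50094)² + (+0.27946)² + (−0.48354)² + (+0.33386)² + (−0.49054)² + (+0.41586)² + (+0.05996)² + (+0.06976)² + (+0.01866)² = 1.18517
Variance = 1.18517 / 9 = 0.13169
SE* = √0.13169

SE* = 0.363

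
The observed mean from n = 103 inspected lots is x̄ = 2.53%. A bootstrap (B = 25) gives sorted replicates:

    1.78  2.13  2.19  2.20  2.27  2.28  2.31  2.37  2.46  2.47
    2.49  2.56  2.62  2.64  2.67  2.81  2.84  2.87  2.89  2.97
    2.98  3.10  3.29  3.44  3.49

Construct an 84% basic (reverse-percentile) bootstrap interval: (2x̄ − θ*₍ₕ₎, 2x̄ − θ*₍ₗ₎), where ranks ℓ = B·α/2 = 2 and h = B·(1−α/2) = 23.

Percentile endpoints at ranks 2 and 23: θ*₍2₎ = 2.13, θ*₍23₎ = 3.29.
Basic interval reflects these around x̄:
  lower = 2 × 2.53 − 3.29 = 1.77
  upper = 2 × 2.53 − 2.13 = 2.93

(1.77, 2.93)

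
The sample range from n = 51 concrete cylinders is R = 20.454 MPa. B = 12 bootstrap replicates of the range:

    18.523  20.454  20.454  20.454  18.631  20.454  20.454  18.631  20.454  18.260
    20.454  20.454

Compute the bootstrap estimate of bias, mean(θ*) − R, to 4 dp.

mean(θ*) = (18.523 + 20.454 + 20.454 + 20.454 + 18.631 + 20.454 + 20.454 + 18.631 + 20.454 + 18.260 + 20.454 + 20.454) / 12 = 19.80642
bias = 19.80642 − 20.454

bias = −0.6476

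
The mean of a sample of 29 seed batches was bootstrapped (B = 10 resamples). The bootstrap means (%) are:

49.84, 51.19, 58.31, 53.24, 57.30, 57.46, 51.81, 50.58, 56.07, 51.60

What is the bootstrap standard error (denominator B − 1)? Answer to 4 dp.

Bootstrap SE is the standard deviation of the 10 replicate means.
Mean of replicates: (49.84 + 51.19 + 58.31 + 53.24 + 57.30 + 57.46 + 51.81 + 50.58 + 56.07 + 51.60) / 10 = 537.40000 / 10 = 53.74000
Sum of squared deviations: (−3.90000)² + (−2.55000)² + (+4.57000)² + (−0.50000)² + (+3.56000)² + (+3.72000)² + (−1.93000)² + (−3.16000)² + (+2.33000)² + (−2.14000)² = 93.07840
Variance = 93.07840 / 9 = 10.34204
SE* = √10.34204

SE* = 3.2159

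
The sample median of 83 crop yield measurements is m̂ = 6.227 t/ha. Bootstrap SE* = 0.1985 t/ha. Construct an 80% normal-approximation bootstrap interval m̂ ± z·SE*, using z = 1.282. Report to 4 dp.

Margin = 1.282 × 0.1985 = 0.25448
Interval: 6.227 ± 0.25448

(5.9725, 6.4815)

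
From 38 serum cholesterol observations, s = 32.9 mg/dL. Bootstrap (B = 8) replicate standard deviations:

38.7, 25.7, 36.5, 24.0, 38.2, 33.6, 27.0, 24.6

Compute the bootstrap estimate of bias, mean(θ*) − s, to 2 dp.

bias = −1.86

mean(θ*) = (38.7 + 25.7 + 36.5 + 24.0 + 38.2 + 33.6 + 27.0 + 24.6) / 8 = 31.038
bias = 31.038 − 32.9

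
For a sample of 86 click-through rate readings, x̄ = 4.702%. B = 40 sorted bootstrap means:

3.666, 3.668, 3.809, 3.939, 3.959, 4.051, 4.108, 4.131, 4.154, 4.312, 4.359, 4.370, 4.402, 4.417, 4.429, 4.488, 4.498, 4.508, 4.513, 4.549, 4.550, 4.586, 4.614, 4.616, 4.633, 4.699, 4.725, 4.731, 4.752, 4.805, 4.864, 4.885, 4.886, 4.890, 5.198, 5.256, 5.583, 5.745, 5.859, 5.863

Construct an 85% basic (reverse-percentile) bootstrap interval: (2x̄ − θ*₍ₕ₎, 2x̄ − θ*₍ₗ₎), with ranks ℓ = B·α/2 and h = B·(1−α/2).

(3.821, 5.595)

Percentile endpoints at ranks 3 and 37: θ*₍3₎ = 3.809, θ*₍37₎ = 5.583.
Basic interval reflects these around x̄:
  lower = 2 × 4.702 − 5.583 = 3.821
  upper = 2 × 4.702 − 3.809 = 5.595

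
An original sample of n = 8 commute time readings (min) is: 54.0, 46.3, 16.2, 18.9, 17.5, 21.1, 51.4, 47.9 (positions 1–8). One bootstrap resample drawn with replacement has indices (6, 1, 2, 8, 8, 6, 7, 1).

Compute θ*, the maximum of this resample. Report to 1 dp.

θ* = 54.0

Resample values: 21.1, 54.0, 46.3, 47.9, 47.9, 21.1, 51.4, 54.0.
Maximum = 54.0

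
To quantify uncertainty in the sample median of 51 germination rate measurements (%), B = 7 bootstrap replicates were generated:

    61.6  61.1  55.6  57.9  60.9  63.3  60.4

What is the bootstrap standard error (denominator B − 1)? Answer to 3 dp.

SE* = 2.560

Bootstrap SE is the standard deviation of the 7 replicate medians.
Mean of replicates: (61.6 + 61.1 + 55.6 + 57.9 + 60.9 + 63.3 + 60.4) / 7 = 420.8000 / 7 = 60.1143
Sum of squared deviations: (+1.4857)² + (+0.9857)² + (−4.5143)² + (−2.2143)² + (+0.7857)² + (+3.1857)² + (+0.2857)² = 39.3086
Variance = 39.3086 / 6 = 6.5514
SE* = √6.5514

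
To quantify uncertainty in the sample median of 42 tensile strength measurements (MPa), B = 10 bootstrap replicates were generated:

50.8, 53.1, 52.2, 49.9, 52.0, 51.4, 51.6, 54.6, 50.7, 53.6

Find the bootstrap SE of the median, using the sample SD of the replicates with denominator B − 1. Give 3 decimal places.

Bootstrap SE is the standard deviation of the 10 replicate medians.
Mean of replicates: (50.8 + 53.1 + 52.2 + 49.9 + 52.0 + 51.4 + 51.6 + 54.6 + 50.7 + 53.6) / 10 = 519.9000 / 10 = 51.9900
Sum of squared deviations: (−1.1900)² + (+1.1100)² + (+0.2100)² + (−2.0900)² + (+0.0100)² + (−0.5900)² + (−0.3900)² + (+2.6100)² + (−1.2900)² + (+1.6100)² = 18.6290
Variance = 18.6290 / 9 = 2.0699
SE* = √2.0699

SE* = 1.439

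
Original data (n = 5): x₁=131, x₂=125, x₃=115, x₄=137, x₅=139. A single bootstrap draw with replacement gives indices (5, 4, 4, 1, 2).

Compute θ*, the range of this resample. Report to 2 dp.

Resample values: 139, 137, 137, 131, 125.
Range = 139 − 125 = 14.00

θ* = 14.00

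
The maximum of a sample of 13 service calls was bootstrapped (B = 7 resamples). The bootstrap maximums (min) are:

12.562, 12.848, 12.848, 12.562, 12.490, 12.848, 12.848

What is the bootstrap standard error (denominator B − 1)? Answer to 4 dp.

Bootstrap SE is the standard deviation of the 7 replicate maximums.
Mean of replicates: (12.562 + 12.848 + 12.848 + 12.562 + 12.490 + 12.848 + 12.848) / 7 = 89.00600 / 7 = 12.71514
Sum of squared deviations: (−0.15314)² + (+0.13286)² + (+0.13286)² + (−0.15314)² + (−0.22514)² + (+0.13286)² + (+0.13286)² = 0.16820
Variance = 0.16820 / 6 = 0.02803
SE* = √0.02803

SE* = 0.1674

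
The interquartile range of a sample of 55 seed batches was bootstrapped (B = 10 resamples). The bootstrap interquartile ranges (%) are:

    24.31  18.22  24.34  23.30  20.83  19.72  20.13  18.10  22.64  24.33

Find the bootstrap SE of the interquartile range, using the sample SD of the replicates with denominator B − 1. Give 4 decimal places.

SE* = 2.4997

Bootstrap SE is the standard deviation of the 10 replicate interquartile ranges.
Mean of replicates: (24.31 + 18.22 + 24.34 + 23.30 + 20.83 + 19.72 + 20.13 + 18.10 + 22.64 + 24.33) / 10 = 215.92000 / 10 = 21.59200
Sum of squared deviations: (+2.71800)² + (−3.37200)² + (+2.74800)² + (+1.70800)² + (−0.76200)² + (−1.87200)² + (−1.46200)² + (−3.49200)² + (+1.04800)² + (+2.73800)² = 56.23816
Variance = 56.23816 / 9 = 6.24868
SE* = √6.24868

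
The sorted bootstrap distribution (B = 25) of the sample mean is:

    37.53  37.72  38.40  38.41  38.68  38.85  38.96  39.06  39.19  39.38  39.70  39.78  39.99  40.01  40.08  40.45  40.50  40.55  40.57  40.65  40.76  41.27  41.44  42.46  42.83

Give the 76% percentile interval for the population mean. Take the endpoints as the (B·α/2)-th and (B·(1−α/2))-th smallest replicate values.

(38.40, 41.27)

α = 0.24; lower rank = 25 × 0.120 = 3; upper rank = 25 × 0.880 = 22.
The 3rd smallest replicate is 38.40; the 22nd is 41.27.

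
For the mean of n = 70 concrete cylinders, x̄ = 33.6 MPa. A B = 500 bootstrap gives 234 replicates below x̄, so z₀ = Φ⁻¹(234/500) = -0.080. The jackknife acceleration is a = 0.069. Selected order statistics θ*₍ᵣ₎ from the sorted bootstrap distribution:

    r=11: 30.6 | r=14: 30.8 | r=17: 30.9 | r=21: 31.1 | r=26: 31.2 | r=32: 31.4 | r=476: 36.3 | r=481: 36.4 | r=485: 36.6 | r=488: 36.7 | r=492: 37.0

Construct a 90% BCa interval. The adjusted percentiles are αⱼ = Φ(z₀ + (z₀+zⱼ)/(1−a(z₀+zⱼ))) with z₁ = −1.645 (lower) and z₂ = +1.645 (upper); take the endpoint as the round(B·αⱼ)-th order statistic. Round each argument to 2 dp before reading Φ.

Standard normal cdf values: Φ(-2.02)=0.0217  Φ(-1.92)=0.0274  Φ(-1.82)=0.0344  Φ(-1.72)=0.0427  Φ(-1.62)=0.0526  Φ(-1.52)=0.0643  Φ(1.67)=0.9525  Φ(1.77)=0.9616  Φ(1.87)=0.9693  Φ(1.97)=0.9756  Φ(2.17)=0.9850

Lower: z₀ + z₁ = -0.080 + (-1.645) = -1.725; 1 − a(z₀+z₁) = 1 − (0.069)(-1.725) = 1.1190; argument = -0.080 + (-1.725)/1.1190 = -1.6215 → -1.62.
α₁ = Φ(-1.62) = 0.0526; rank = round(500 × 0.0526) = 26; θ*₍26₎ = 31.2.
Upper: z₀ + z₂ = 1.565; 1 − a(z₀+z₂) = 0.8920; argument = 1.6745 → 1.67; α₂ = 0.9525; rank = 476; θ*₍476₎ = 36.3.

(31.2, 36.3)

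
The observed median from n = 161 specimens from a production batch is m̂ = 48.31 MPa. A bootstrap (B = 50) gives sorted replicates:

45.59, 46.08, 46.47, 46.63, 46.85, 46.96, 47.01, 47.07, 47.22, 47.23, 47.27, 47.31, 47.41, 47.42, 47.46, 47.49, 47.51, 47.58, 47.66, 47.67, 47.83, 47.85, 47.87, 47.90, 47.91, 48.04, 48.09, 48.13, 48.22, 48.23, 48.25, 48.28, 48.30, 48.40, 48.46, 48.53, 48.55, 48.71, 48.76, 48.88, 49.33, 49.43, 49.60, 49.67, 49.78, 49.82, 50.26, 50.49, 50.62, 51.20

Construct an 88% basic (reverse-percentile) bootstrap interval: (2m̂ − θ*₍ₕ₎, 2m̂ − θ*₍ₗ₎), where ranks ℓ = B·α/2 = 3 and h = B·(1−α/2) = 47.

Percentile endpoints at ranks 3 and 47: θ*₍3₎ = 46.47, θ*₍47₎ = 50.26.
Basic interval reflects these around m̂:
  lower = 2 × 48.31 − 50.26 = 46.36
  upper = 2 × 48.31 − 46.47 = 50.15

(46.36, 50.15)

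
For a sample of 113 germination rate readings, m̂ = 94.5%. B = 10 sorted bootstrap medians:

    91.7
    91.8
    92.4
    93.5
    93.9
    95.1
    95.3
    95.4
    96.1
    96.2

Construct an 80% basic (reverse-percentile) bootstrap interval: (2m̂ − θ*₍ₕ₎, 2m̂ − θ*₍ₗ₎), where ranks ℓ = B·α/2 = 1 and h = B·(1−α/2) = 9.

Percentile endpoints at ranks 1 and 9: θ*₍1₎ = 91.7, θ*₍9₎ = 96.1.
Basic interval reflects these around m̂:
  lower = 2 × 94.5 − 96.1 = 92.9
  upper = 2 × 94.5 − 91.7 = 97.3

(92.9, 97.3)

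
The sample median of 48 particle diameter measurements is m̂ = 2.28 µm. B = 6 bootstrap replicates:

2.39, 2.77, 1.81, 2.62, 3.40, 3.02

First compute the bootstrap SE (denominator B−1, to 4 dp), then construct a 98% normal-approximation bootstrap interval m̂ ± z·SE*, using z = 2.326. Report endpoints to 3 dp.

Mean of replicates = 2.6683; sum of squared deviations = 1.4859; SE* = √(1.4859/5) = 0.5451
Margin = 2.326 × 0.5451 = 1.2679
Interval: 2.28 ± 1.2679

(1.012, 3.548)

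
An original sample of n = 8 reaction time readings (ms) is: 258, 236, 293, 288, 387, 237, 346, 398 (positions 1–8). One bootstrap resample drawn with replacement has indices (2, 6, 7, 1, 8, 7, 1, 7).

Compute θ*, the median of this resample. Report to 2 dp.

θ* = 302.00

Resample values: 236, 237, 346, 258, 398, 346, 258, 346.
Sorted: 236, 237, 258, 258, 346, 346, 346, 398
Median = average of the two middle values = 302.00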